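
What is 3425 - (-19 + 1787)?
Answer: 1657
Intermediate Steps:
3425 - (-19 + 1787) = 3425 - 1*1768 = 3425 - 1768 = 1657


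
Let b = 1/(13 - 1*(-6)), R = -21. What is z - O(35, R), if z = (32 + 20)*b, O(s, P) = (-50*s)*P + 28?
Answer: -698730/19 ≈ -36775.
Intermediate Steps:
b = 1/19 (b = 1/(13 + 6) = 1/19 ≈ 0.052632)
O(s, P) = 28 - 50*P*s (O(s, P) = -50*P*s + 28 = 28 - 50*P*s)
z = 52/19 (z = (32 + 20)*(1/19) = 52*(1/19) = 52/19 ≈ 2.7368)
z - O(35, R) = 52/19 - (28 - 50*(-21)*35) = 52/19 - (28 + 36750) = 52/19 - 1*36778 = 52/19 - 36778 = -698730/19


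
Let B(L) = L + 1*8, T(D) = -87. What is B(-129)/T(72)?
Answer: 121/87 ≈ 1.3908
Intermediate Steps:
B(L) = 8 + L (B(L) = L + 8 = 8 + L)
B(-129)/T(72) = (8 - 129)/(-87) = -121*(-1/87) = 121/87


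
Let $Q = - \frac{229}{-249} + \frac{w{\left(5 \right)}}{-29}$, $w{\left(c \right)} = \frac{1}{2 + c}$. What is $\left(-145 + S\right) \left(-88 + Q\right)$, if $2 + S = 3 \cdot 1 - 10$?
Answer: $\frac{96841756}{7221} \approx 13411.0$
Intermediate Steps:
$Q = \frac{46238}{50547}$ ($Q = - \frac{229}{-249} + \frac{1}{\left(2 + 5\right) \left(-29\right)} = \left(-229\right) \left(- \frac{1}{249}\right) + \frac{1}{7} \left(- \frac{1}{29}\right) = \frac{229}{249} + \frac{1}{7} \left(- \frac{1}{29}\right) = \frac{229}{249} - \frac{1}{203} = \frac{46238}{50547} \approx 0.91475$)
$S = -9$ ($S = -2 + \left(3 \cdot 1 - 10\right) = -2 + \left(3 - 10\right) = -2 - 7 = -9$)
$\left(-145 + S\right) \left(-88 + Q\right) = \left(-145 - 9\right) \left(-88 + \frac{46238}{50547}\right) = \left(-154\right) \left(- \frac{4401898}{50547}\right) = \frac{96841756}{7221}$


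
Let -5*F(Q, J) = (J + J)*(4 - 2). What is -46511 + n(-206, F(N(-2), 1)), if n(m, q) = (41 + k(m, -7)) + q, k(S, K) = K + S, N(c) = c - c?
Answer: -233419/5 ≈ -46684.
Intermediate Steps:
N(c) = 0
F(Q, J) = -4*J/5 (F(Q, J) = -(J + J)*(4 - 2)/5 = -2*J*2/5 = -4*J/5)
n(m, q) = 34 + m + q (n(m, q) = (41 + (-7 + m)) + q = (34 + m) + q = 34 + m + q)
-46511 + n(-206, F(N(-2), 1)) = -46511 + (34 - 206 - 4/5*1) = -46511 + (34 - 206 - 4/5) = -46511 - 864/5 = -233419/5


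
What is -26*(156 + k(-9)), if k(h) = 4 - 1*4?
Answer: -4056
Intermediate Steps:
k(h) = 0 (k(h) = 4 - 4 = 0)
-26*(156 + k(-9)) = -26*(156 + 0) = -26*156 = -4056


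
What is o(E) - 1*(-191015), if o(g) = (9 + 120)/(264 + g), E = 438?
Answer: 44697553/234 ≈ 1.9102e+5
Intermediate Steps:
o(g) = 129/(264 + g)
o(E) - 1*(-191015) = 129/(264 + 438) - 1*(-191015) = 129/702 + 191015 = 129*(1/702) + 191015 = 43/234 + 191015 = 44697553/234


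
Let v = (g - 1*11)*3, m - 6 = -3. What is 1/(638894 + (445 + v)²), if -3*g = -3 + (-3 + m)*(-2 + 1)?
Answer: 1/811119 ≈ 1.2329e-6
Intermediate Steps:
m = 3 (m = 6 - 3 = 3)
g = 1 (g = -(-3 + (-3 + 3)*(-2 + 1))/3 = -(-3 + 0*(-1))/3 = -(-3 + 0)/3 = -⅓*(-3) = 1)
v = -30 (v = (1 - 1*11)*3 = (1 - 11)*3 = -10*3 = -30)
1/(638894 + (445 + v)²) = 1/(638894 + (445 - 30)²) = 1/(638894 + 415²) = 1/(638894 + 172225) = 1/811119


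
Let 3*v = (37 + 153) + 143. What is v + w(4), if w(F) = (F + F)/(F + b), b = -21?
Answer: 1879/17 ≈ 110.53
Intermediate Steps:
v = 111 (v = ((37 + 153) + 143)/3 = (190 + 143)/3 = (⅓)*333 = 111)
w(F) = 2*F/(-21 + F) (w(F) = (F + F)/(F - 21) = (2*F)/(-21 + F) = 2*F/(-21 + F))
v + w(4) = 111 + 2*4/(-21 + 4) = 111 + 2*4/(-17) = 111 + 2*4*(-1/17) = 111 - 8/17 = 1879/17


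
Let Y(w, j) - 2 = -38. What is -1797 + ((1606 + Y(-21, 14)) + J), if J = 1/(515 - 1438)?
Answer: -209522/923 ≈ -227.00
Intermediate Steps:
Y(w, j) = -36 (Y(w, j) = 2 - 38 = -36)
J = -1/923 (J = 1/(-923) = -1/923 ≈ -0.0010834)
-1797 + ((1606 + Y(-21, 14)) + J) = -1797 + ((1606 - 36) - 1/923) = -1797 + (1570 - 1/923) = -1797 + 1449109/923 = -209522/923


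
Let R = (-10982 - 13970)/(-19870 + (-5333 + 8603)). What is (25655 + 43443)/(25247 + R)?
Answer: 71689175/26195322 ≈ 2.7367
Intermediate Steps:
R = 3119/2075 (R = -24952/(-19870 + 3270) = -24952/(-16600) = -24952*(-1/16600) = 3119/2075 ≈ 1.5031)
(25655 + 43443)/(25247 + R) = (25655 + 43443)/(25247 + 3119/2075) = 69098/(52390644/2075) = 69098*(2075/52390644) = 71689175/26195322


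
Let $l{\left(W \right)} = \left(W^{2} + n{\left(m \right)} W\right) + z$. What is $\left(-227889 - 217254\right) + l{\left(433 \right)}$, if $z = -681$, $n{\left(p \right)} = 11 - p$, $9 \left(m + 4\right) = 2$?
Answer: $- \frac{2267426}{9} \approx -2.5194 \cdot 10^{5}$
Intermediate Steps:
$m = - \frac{34}{9}$ ($m = -4 + \frac{1}{9} \cdot 2 = -4 + \frac{2}{9} = - \frac{34}{9} \approx -3.7778$)
$l{\left(W \right)} = -681 + W^{2} + \frac{133 W}{9}$ ($l{\left(W \right)} = \left(W^{2} + \left(11 - - \frac{34}{9}\right) W\right) - 681 = \left(W^{2} + \left(11 + \frac{34}{9}\right) W\right) - 681 = \left(W^{2} + \frac{133 W}{9}\right) - 681 = -681 + W^{2} + \frac{133 W}{9}$)
$\left(-227889 - 217254\right) + l{\left(433 \right)} = \left(-227889 - 217254\right) + \left(-681 + 433^{2} + \frac{133}{9} \cdot 433\right) = \left(-227889 - 217254\right) + \left(-681 + 187489 + \frac{57589}{9}\right) = -445143 + \frac{1738861}{9} = - \frac{2267426}{9}$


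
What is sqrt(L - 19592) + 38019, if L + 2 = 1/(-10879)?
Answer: 38019 + I*sqrt(2319001658633)/10879 ≈ 38019.0 + 139.98*I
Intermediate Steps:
L = -21759/10879 (L = -2 + 1/(-10879) = -2 - 1/10879 = -21759/10879 ≈ -2.0001)
sqrt(L - 19592) + 38019 = sqrt(-21759/10879 - 19592) + 38019 = sqrt(-213163127/10879) + 38019 = I*sqrt(2319001658633)/10879 + 38019 = 38019 + I*sqrt(2319001658633)/10879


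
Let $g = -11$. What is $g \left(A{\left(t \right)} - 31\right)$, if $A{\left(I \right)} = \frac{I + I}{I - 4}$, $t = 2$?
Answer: $363$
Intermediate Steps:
$A{\left(I \right)} = \frac{2 I}{-4 + I}$
$g \left(A{\left(t \right)} - 31\right) = - 11 \left(2 \cdot 2 \frac{1}{-4 + 2} - 31\right) = - 11 \left(2 \cdot 2 \frac{1}{-2} - 31\right) = - 11 \left(2 \cdot 2 \left(- \frac{1}{2}\right) - 31\right) = - 11 \left(-2 - 31\right) = \left(-11\right) \left(-33\right) = 363$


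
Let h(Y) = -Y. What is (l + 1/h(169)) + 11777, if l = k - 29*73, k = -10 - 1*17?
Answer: 1627976/169 ≈ 9633.0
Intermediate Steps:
k = -27 (k = -10 - 17 = -27)
l = -2144 (l = -27 - 29*73 = -27 - 2117 = -2144)
(l + 1/h(169)) + 11777 = (-2144 + 1/(-1*169)) + 11777 = (-2144 + 1/(-169)) + 11777 = (-2144 - 1/169) + 11777 = -362337/169 + 11777 = 1627976/169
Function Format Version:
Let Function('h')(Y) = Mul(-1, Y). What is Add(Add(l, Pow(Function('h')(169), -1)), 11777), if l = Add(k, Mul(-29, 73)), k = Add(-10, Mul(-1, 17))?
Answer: Rational(1627976, 169) ≈ 9633.0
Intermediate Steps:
k = -27 (k = Add(-10, -17) = -27)
l = -2144 (l = Add(-27, Mul(-29, 73)) = Add(-27, -2117) = -2144)
Add(Add(l, Pow(Function('h')(169), -1)), 11777) = Add(Add(-2144, Pow(Mul(-1, 169), -1)), 11777) = Add(Add(-2144, Pow(-169, -1)), 11777) = Add(Add(-2144, Rational(-1, 169)), 11777) = Add(Rational(-362337, 169), 11777) = Rational(1627976, 169)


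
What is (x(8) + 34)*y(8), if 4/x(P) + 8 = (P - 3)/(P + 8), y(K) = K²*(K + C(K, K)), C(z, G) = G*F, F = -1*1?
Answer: 0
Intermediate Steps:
F = -1
C(z, G) = -G (C(z, G) = G*(-1) = -G)
y(K) = 0 (y(K) = K²*(K - K) = K²*0 = 0)
x(P) = 4/(-8 + (-3 + P)/(8 + P)) (x(P) = 4/(-8 + (P - 3)/(P + 8)) = 4/(-8 + (-3 + P)/(8 + P)))
(x(8) + 34)*y(8) = (4*(-8 - 1*8)/(67 + 7*8) + 34)*0 = (4*(-8 - 8)/(67 + 56) + 34)*0 = (4*(-16)/123 + 34)*0 = (4*(1/123)*(-16) + 34)*0 = (-64/123 + 34)*0 = (4118/123)*0 = 0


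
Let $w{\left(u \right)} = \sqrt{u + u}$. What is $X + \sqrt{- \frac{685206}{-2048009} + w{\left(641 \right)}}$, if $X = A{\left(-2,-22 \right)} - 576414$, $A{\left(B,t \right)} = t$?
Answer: $-576436 + \frac{\sqrt{1403308054854 + 4194340864081 \sqrt{1282}}}{2048009} \approx -5.7643 \cdot 10^{5}$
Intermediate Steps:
$w{\left(u \right)} = \sqrt{2} \sqrt{u}$ ($w{\left(u \right)} = \sqrt{2 u} = \sqrt{2} \sqrt{u}$)
$X = -576436$ ($X = -22 - 576414 = -576436$)
$X + \sqrt{- \frac{685206}{-2048009} + w{\left(641 \right)}} = -576436 + \sqrt{- \frac{685206}{-2048009} + \sqrt{2} \sqrt{641}} = -576436 + \sqrt{\left(-685206\right) \left(- \frac{1}{2048009}\right) + \sqrt{1282}} = -576436 + \sqrt{\frac{685206}{2048009} + \sqrt{1282}}$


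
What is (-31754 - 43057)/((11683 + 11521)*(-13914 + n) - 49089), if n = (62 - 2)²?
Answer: 24937/79791715 ≈ 0.00031253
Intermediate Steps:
n = 3600 (n = 60² = 3600)
(-31754 - 43057)/((11683 + 11521)*(-13914 + n) - 49089) = (-31754 - 43057)/((11683 + 11521)*(-13914 + 3600) - 49089) = -74811/(23204*(-10314) - 49089) = -74811/(-239326056 - 49089) = -74811/(-239375145) = -74811*(-1/239375145) = 24937/79791715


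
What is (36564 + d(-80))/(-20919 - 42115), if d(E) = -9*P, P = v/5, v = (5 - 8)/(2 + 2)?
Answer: -731307/1260680 ≈ -0.58009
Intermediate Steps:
v = -3/4 ≈ -0.75000
P = -3/20 (P = -3/4/5 = -3/4*1/5 = -3/20 ≈ -0.15000)
d(E) = 27/20 (d(E) = -9*(-3/20) = 27/20)
(36564 + d(-80))/(-20919 - 42115) = (36564 + 27/20)/(-20919 - 42115) = (731307/20)/(-63034) = (731307/20)*(-1/63034) = -731307/1260680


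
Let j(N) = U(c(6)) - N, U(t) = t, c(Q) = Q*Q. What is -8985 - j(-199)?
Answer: -9220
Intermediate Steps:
c(Q) = Q²
j(N) = 36 - N (j(N) = 6² - N = 36 - N)
-8985 - j(-199) = -8985 - (36 - 1*(-199)) = -8985 - (36 + 199) = -8985 - 1*235 = -8985 - 235 = -9220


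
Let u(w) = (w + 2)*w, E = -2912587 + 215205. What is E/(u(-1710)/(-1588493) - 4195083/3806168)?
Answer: 16308563692558210768/17780458734159 ≈ 9.1722e+5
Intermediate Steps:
E = -2697382
u(w) = w*(2 + w) (u(w) = (2 + w)*w = w*(2 + w))
E/(u(-1710)/(-1588493) - 4195083/3806168) = -2697382/(-1710*(2 - 1710)/(-1588493) - 4195083/3806168) = -2697382/(-1710*(-1708)*(-1/1588493) - 4195083*1/3806168) = -2697382/(2920680*(-1/1588493) - 4195083/3806168) = -2697382/(-2920680/1588493 - 4195083/3806168) = -2697382/(-17780458734159/6046071224824) = -2697382*(-6046071224824/17780458734159) = 16308563692558210768/17780458734159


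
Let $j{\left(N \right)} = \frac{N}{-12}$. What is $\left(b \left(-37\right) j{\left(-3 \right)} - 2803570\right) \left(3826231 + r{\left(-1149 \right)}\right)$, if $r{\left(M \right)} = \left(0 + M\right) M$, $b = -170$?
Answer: $-14420289597920$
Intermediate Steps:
$j{\left(N \right)} = - \frac{N}{12}$ ($j{\left(N \right)} = N \left(- \frac{1}{12}\right) = - \frac{N}{12}$)
$r{\left(M \right)} = M^{2}$ ($r{\left(M \right)} = M M = M^{2}$)
$\left(b \left(-37\right) j{\left(-3 \right)} - 2803570\right) \left(3826231 + r{\left(-1149 \right)}\right) = \left(\left(-170\right) \left(-37\right) \left(\left(- \frac{1}{12}\right) \left(-3\right)\right) - 2803570\right) \left(3826231 + \left(-1149\right)^{2}\right) = \left(6290 \cdot \frac{1}{4} - 2803570\right) \left(3826231 + 1320201\right) = \left(\frac{3145}{2} - 2803570\right) 5146432 = \left(- \frac{5603995}{2}\right) 5146432 = -14420289597920$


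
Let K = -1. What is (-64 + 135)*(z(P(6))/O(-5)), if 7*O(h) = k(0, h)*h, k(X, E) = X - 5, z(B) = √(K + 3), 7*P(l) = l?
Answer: 497*√2/25 ≈ 28.115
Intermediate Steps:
P(l) = l/7
z(B) = √2 (z(B) = √(-1 + 3) = √2)
k(X, E) = -5 + X
O(h) = -5*h/7 (O(h) = ((-5 + 0)*h)/7 = (-5*h)/7 = -5*h/7)
(-64 + 135)*(z(P(6))/O(-5)) = (-64 + 135)*(√2/((-5/7*(-5)))) = 71*(√2/(25/7)) = 71*(√2*(7/25)) = 71*(7*√2/25) = 497*√2/25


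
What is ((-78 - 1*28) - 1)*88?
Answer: -9416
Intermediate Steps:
((-78 - 1*28) - 1)*88 = ((-78 - 28) - 1)*88 = (-106 - 1)*88 = -107*88 = -9416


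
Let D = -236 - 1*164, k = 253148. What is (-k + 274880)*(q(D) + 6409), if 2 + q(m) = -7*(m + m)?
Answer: 260936124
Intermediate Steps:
D = -400 (D = -236 - 164 = -400)
q(m) = -2 - 14*m (q(m) = -2 - 7*(m + m) = -2 - 14*m)
(-k + 274880)*(q(D) + 6409) = (-1*253148 + 274880)*((-2 - 14*(-400)) + 6409) = (-253148 + 274880)*((-2 + 5600) + 6409) = 21732*(5598 + 6409) = 21732*12007 = 260936124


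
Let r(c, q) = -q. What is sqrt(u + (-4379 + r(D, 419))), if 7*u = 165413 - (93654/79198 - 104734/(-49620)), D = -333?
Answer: sqrt(18176800701068465572590)/982451190 ≈ 137.23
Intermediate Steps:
u = 162506963232767/6877158330 (u = (165413 - (93654/79198 - 104734/(-49620)))/7 = (165413 - (93654*(1/79198) - 104734*(-1/49620)))/7 = (165413 - (46827/39599 + 52367/24810))/7 = (165413 - 1*3235458703/982451190)/7 = (165413 - 3235458703/982451190)/7 = (1/7)*(162506963232767/982451190) = 162506963232767/6877158330 ≈ 23630.)
sqrt(u + (-4379 + r(D, 419))) = sqrt(162506963232767/6877158330 + (-4379 - 1*419)) = sqrt(162506963232767/6877158330 + (-4379 - 419)) = sqrt(162506963232767/6877158330 - 4798) = sqrt(129510357565427/6877158330) = sqrt(18176800701068465572590)/982451190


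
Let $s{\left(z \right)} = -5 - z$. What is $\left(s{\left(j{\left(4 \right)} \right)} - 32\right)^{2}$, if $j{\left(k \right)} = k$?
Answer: $1681$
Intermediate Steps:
$\left(s{\left(j{\left(4 \right)} \right)} - 32\right)^{2} = \left(\left(-5 - 4\right) - 32\right)^{2} = \left(-9 - 32\right)^{2} = \left(-41\right)^{2} = 1681$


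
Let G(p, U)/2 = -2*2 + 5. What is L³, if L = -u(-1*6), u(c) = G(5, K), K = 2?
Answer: -8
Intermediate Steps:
G(p, U) = 2 (G(p, U) = 2*(-2*2 + 5) = 2*(-4 + 5) = 2*1 = 2)
u(c) = 2
L = -2 (L = -1*2 = -2)
L³ = (-2)³ = -8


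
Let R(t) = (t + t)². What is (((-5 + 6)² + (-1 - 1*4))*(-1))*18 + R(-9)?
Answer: 396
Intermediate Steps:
R(t) = 4*t² (R(t) = (2*t)² = 4*t²)
(((-5 + 6)² + (-1 - 1*4))*(-1))*18 + R(-9) = (((-5 + 6)² + (-1 - 1*4))*(-1))*18 + 4*(-9)² = ((1² + (-1 - 4))*(-1))*18 + 4*81 = ((1 - 5)*(-1))*18 + 324 = -4*(-1)*18 + 324 = 4*18 + 324 = 72 + 324 = 396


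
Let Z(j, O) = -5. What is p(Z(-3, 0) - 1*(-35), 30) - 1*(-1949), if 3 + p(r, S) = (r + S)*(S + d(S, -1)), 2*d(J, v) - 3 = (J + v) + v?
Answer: 4676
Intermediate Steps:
d(J, v) = 3/2 + v + J/2 (d(J, v) = 3/2 + ((J + v) + v)/2 = 3/2 + (J + 2*v)/2 = 3/2 + (v + J/2) = 3/2 + v + J/2)
p(r, S) = -3 + (1/2 + 3*S/2)*(S + r) (p(r, S) = -3 + (r + S)*(S + (3/2 - 1 + S/2)) = -3 + (S + r)*(S + (1/2 + S/2)) = -3 + (S + r)*(1/2 + 3*S/2) = -3 + (1/2 + 3*S/2)*(S + r))
p(Z(-3, 0) - 1*(-35), 30) - 1*(-1949) = (-3 + (1/2)*30 + (-5 - 1*(-35))/2 + (3/2)*30**2 + (3/2)*30*(-5 - 1*(-35))) - 1*(-1949) = (-3 + 15 + (-5 + 35)/2 + (3/2)*900 + (3/2)*30*(-5 + 35)) + 1949 = (-3 + 15 + (1/2)*30 + 1350 + (3/2)*30*30) + 1949 = (-3 + 15 + 15 + 1350 + 1350) + 1949 = 2727 + 1949 = 4676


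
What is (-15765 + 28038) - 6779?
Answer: 5494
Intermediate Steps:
(-15765 + 28038) - 6779 = 12273 - 6779 = 5494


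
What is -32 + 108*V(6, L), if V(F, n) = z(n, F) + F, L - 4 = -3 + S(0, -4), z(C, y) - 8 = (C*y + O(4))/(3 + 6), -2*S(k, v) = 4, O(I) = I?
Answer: 1456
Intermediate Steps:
S(k, v) = -2 (S(k, v) = -1/2*4 = -2)
z(C, y) = 76/9 + C*y/9 (z(C, y) = 8 + (C*y + 4)/(3 + 6) = 8 + (4 + C*y)/9 = 8 + (4 + C*y)*(1/9) = 8 + (4/9 + C*y/9) = 76/9 + C*y/9)
L = -1 (L = 4 + (-3 - 2) = 4 - 5 = -1)
V(F, n) = 76/9 + F + F*n/9 (V(F, n) = (76/9 + n*F/9) + F = (76/9 + F*n/9) + F = 76/9 + F + F*n/9)
-32 + 108*V(6, L) = -32 + 108*(76/9 + 6 + (1/9)*6*(-1)) = -32 + 108*(76/9 + 6 - 2/3) = -32 + 108*(124/9) = -32 + 1488 = 1456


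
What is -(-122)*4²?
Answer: 1952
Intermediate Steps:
-(-122)*4² = -(-122)*16 = -122*(-16) = 1952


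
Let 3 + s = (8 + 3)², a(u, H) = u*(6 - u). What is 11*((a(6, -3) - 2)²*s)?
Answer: 5192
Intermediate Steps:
s = 118 (s = -3 + (8 + 3)² = -3 + 11² = -3 + 121 = 118)
11*((a(6, -3) - 2)²*s) = 11*((6*(6 - 1*6) - 2)²*118) = 11*((6*(6 - 6) - 2)²*118) = 11*((6*0 - 2)²*118) = 11*((0 - 2)²*118) = 11*((-2)²*118) = 11*(4*118) = 11*472 = 5192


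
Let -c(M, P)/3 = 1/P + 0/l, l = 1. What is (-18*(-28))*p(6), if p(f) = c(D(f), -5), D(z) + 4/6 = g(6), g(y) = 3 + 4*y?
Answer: 1512/5 ≈ 302.40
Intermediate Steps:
D(z) = 79/3 (D(z) = -⅔ + (3 + 4*6) = -⅔ + (3 + 24) = -⅔ + 27 = 79/3)
c(M, P) = -3/P (c(M, P) = -3*(1/P + 0/1) = -3*(1/P + 0*1) = -3*(1/P + 0) = -3/P)
p(f) = ⅗ (p(f) = -3/(-5) = -3*(-⅕) = ⅗)
(-18*(-28))*p(6) = -18*(-28)*(⅗) = 504*(⅗) = 1512/5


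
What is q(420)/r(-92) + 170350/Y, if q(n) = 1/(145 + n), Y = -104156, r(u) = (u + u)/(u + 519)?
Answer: -4438515153/2707014440 ≈ -1.6396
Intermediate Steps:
r(u) = 2*u/(519 + u) (r(u) = (2*u)/(519 + u) = 2*u/(519 + u))
q(420)/r(-92) + 170350/Y = 1/((145 + 420)*((2*(-92)/(519 - 92)))) + 170350/(-104156) = 1/(565*((2*(-92)/427))) + 170350*(-1/104156) = 1/(565*((2*(-92)*(1/427)))) - 85175/52078 = 1/(565*(-184/427)) - 85175/52078 = (1/565)*(-427/184) - 85175/52078 = -427/103960 - 85175/52078 = -4438515153/2707014440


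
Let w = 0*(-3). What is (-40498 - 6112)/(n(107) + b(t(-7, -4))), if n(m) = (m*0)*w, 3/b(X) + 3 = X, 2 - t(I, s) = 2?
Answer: 46610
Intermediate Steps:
w = 0
t(I, s) = 0 (t(I, s) = 2 - 1*2 = 2 - 2 = 0)
b(X) = 3/(-3 + X)
n(m) = 0 (n(m) = (m*0)*0 = 0*0 = 0)
(-40498 - 6112)/(n(107) + b(t(-7, -4))) = (-40498 - 6112)/(0 + 3/(-3 + 0)) = -46610/(0 + 3/(-3)) = -46610/(0 + 3*(-1/3)) = -46610/(0 - 1) = -46610/(-1) = -46610*(-1) = 46610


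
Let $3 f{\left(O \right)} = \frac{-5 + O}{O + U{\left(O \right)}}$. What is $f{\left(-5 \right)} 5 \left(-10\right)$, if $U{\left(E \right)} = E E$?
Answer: $\frac{25}{3} \approx 8.3333$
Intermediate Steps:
$U{\left(E \right)} = E^{2}$
$f{\left(O \right)} = \frac{-5 + O}{3 \left(O + O^{2}\right)}$ ($f{\left(O \right)} = \frac{\left(-5 + O\right) \frac{1}{O + O^{2}}}{3} = \frac{\frac{1}{O + O^{2}} \left(-5 + O\right)}{3} = \frac{-5 + O}{3 \left(O + O^{2}\right)}$)
$f{\left(-5 \right)} 5 \left(-10\right) = \frac{-5 - 5}{3 \left(-5\right) \left(1 - 5\right)} 5 \left(-10\right) = \frac{1}{3} \left(- \frac{1}{5}\right) \frac{1}{-4} \left(-10\right) 5 \left(-10\right) = \frac{1}{3} \left(- \frac{1}{5}\right) \left(- \frac{1}{4}\right) \left(-10\right) 5 \left(-10\right) = \left(- \frac{1}{6}\right) 5 \left(-10\right) = \left(- \frac{5}{6}\right) \left(-10\right) = \frac{25}{3}$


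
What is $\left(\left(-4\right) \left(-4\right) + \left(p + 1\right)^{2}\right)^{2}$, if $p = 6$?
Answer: $4225$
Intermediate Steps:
$\left(\left(-4\right) \left(-4\right) + \left(p + 1\right)^{2}\right)^{2} = \left(\left(-4\right) \left(-4\right) + \left(6 + 1\right)^{2}\right)^{2} = \left(16 + 7^{2}\right)^{2} = \left(16 + 49\right)^{2} = 65^{2} = 4225$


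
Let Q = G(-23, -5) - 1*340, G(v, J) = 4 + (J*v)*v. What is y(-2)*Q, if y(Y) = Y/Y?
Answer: -2981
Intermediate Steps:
G(v, J) = 4 + J*v²
Q = -2981 (Q = (4 - 5*(-23)²) - 1*340 = (4 - 5*529) - 340 = (4 - 2645) - 340 = -2641 - 340 = -2981)
y(Y) = 1
y(-2)*Q = 1*(-2981) = -2981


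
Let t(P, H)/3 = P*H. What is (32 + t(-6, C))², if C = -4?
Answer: 10816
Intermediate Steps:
t(P, H) = 3*H*P (t(P, H) = 3*(P*H) = 3*(H*P) = 3*H*P)
(32 + t(-6, C))² = (32 + 3*(-4)*(-6))² = (32 + 72)² = 104² = 10816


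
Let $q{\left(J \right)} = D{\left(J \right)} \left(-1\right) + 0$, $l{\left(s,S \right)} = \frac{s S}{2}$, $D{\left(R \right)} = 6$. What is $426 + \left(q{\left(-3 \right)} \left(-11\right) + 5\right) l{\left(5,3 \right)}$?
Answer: $\frac{1917}{2} \approx 958.5$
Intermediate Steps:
$l{\left(s,S \right)} = \frac{S s}{2}$ ($l{\left(s,S \right)} = S s \frac{1}{2} = \frac{S s}{2}$)
$q{\left(J \right)} = -6$ ($q{\left(J \right)} = 6 \left(-1\right) + 0 = -6 + 0 = -6$)
$426 + \left(q{\left(-3 \right)} \left(-11\right) + 5\right) l{\left(5,3 \right)} = 426 + \left(\left(-6\right) \left(-11\right) + 5\right) \frac{1}{2} \cdot 3 \cdot 5 = 426 + \left(66 + 5\right) \frac{15}{2} = 426 + 71 \cdot \frac{15}{2} = 426 + \frac{1065}{2} = \frac{1917}{2}$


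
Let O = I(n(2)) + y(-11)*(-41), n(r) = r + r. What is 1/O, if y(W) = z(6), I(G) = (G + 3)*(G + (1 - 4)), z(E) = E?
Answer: -1/239 ≈ -0.0041841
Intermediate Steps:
n(r) = 2*r
I(G) = (-3 + G)*(3 + G) (I(G) = (3 + G)*(G - 3) = (3 + G)*(-3 + G) = (-3 + G)*(3 + G))
y(W) = 6
O = -239 (O = (-9 + (2*2)²) + 6*(-41) = (-9 + 4²) - 246 = (-9 + 16) - 246 = 7 - 246 = -239)
1/O = 1/(-239) = -1/239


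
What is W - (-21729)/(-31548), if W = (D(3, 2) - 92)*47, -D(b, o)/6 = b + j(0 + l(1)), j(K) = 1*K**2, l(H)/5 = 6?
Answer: -2723335763/10516 ≈ -2.5897e+5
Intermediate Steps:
l(H) = 30 (l(H) = 5*6 = 30)
j(K) = K**2
D(b, o) = -5400 - 6*b (D(b, o) = -6*(b + (0 + 30)**2) = -6*(b + 30**2) = -6*(b + 900) = -6*(900 + b) = -5400 - 6*b)
W = -258970 (W = ((-5400 - 6*3) - 92)*47 = ((-5400 - 18) - 92)*47 = (-5418 - 92)*47 = -5510*47 = -258970)
W - (-21729)/(-31548) = -258970 - (-21729)/(-31548) = -258970 - (-21729)*(-1)/31548 = -258970 - 1*7243/10516 = -258970 - 7243/10516 = -2723335763/10516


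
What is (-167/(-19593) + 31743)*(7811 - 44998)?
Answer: -23128111265242/19593 ≈ -1.1804e+9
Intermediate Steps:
(-167/(-19593) + 31743)*(7811 - 44998) = (-167*(-1/19593) + 31743)*(-37187) = (167/19593 + 31743)*(-37187) = (621940766/19593)*(-37187) = -23128111265242/19593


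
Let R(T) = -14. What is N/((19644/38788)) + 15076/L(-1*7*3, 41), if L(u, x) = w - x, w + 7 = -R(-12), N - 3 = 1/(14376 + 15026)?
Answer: -1073895271693/2454684774 ≈ -437.49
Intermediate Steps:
N = 88207/29402 (N = 3 + 1/(14376 + 15026) = 3 + 1/29402 = 88207/29402 ≈ 3.0000)
w = 7 (w = -7 - 1*(-14) = -7 + 14 = 7)
L(u, x) = 7 - x
N/((19644/38788)) + 15076/L(-1*7*3, 41) = 88207/(29402*((19644/38788))) + 15076/(7 - 1*41) = 88207/(29402*((19644*(1/38788)))) + 15076/(7 - 41) = 88207/(29402*(4911/9697)) + 15076/(-34) = (88207/29402)*(9697/4911) + 15076*(-1/34) = 855343279/144393222 - 7538/17 = -1073895271693/2454684774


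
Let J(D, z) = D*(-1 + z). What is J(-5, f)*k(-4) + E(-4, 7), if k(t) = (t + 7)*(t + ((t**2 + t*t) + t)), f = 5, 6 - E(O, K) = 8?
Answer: -1442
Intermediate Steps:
E(O, K) = -2 (E(O, K) = 6 - 1*8 = 6 - 8 = -2)
k(t) = (7 + t)*(2*t + 2*t**2) (k(t) = (7 + t)*(t + ((t**2 + t**2) + t)) = (7 + t)*(t + (2*t**2 + t)) = (7 + t)*(t + (t + 2*t**2)) = (7 + t)*(2*t + 2*t**2))
J(-5, f)*k(-4) + E(-4, 7) = (-5*(-1 + 5))*(2*(-4)*(7 + (-4)**2 + 8*(-4))) - 2 = (-5*4)*(2*(-4)*(7 + 16 - 32)) - 2 = -40*(-4)*(-9) - 2 = -20*72 - 2 = -1440 - 2 = -1442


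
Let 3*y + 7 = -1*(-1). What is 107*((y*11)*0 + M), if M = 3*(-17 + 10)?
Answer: -2247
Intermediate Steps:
y = -2 (y = -7/3 + (-1*(-1))/3 = -7/3 + (⅓)*1 = -7/3 + ⅓ = -2)
M = -21 (M = 3*(-7) = -21)
107*((y*11)*0 + M) = 107*(-2*11*0 - 21) = 107*(-22*0 - 21) = 107*(0 - 21) = 107*(-21) = -2247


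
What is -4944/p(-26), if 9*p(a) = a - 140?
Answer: 22248/83 ≈ 268.05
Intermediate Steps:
p(a) = -140/9 + a/9 (p(a) = (a - 140)/9 = (-140 + a)/9 = -140/9 + a/9)
-4944/p(-26) = -4944/(-140/9 + (1/9)*(-26)) = -4944/(-140/9 - 26/9) = -4944/(-166/9) = -4944*(-9/166) = 22248/83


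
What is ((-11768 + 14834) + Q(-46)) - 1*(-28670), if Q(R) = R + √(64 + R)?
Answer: 31690 + 3*√2 ≈ 31694.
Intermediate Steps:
((-11768 + 14834) + Q(-46)) - 1*(-28670) = ((-11768 + 14834) + (-46 + √(64 - 46))) - 1*(-28670) = (3066 + (-46 + √18)) + 28670 = (3066 + (-46 + 3*√2)) + 28670 = (3020 + 3*√2) + 28670 = 31690 + 3*√2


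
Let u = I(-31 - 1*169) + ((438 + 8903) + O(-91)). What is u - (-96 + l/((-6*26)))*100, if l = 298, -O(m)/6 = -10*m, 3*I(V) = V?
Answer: 530609/39 ≈ 13605.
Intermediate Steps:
I(V) = V/3
O(m) = 60*m (O(m) = -(-60)*m = 60*m)
u = 11443/3 (u = (-31 - 1*169)/3 + ((438 + 8903) + 60*(-91)) = (-31 - 169)/3 + (9341 - 5460) = (1/3)*(-200) + 3881 = -200/3 + 3881 = 11443/3 ≈ 3814.3)
u - (-96 + l/((-6*26)))*100 = 11443/3 - (-96 + 298/((-6*26)))*100 = 11443/3 - (-96 + 298/(-156))*100 = 11443/3 - (-96 + 298*(-1/156))*100 = 11443/3 - (-96 - 149/78)*100 = 11443/3 - (-7637)*100/78 = 11443/3 - 1*(-381850/39) = 11443/3 + 381850/39 = 530609/39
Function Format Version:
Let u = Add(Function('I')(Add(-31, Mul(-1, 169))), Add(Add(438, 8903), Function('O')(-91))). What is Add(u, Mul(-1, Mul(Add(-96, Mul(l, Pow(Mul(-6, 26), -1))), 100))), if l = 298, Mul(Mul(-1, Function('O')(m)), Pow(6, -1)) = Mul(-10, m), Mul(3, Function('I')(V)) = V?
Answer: Rational(530609, 39) ≈ 13605.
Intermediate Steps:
Function('I')(V) = Mul(Rational(1, 3), V)
Function('O')(m) = Mul(60, m) (Function('O')(m) = Mul(-6, Mul(-10, m)) = Mul(60, m))
u = Rational(11443, 3) (u = Add(Mul(Rational(1, 3), Add(-31, Mul(-1, 169))), Add(Add(438, 8903), Mul(60, -91))) = Add(Mul(Rational(1, 3), Add(-31, -169)), Add(9341, -5460)) = Add(Mul(Rational(1, 3), -200), 3881) = Add(Rational(-200, 3), 3881) = Rational(11443, 3) ≈ 3814.3)
Add(u, Mul(-1, Mul(Add(-96, Mul(l, Pow(Mul(-6, 26), -1))), 100))) = Add(Rational(11443, 3), Mul(-1, Mul(Add(-96, Mul(298, Pow(Mul(-6, 26), -1))), 100))) = Add(Rational(11443, 3), Mul(-1, Mul(Add(-96, Mul(298, Pow(-156, -1))), 100))) = Add(Rational(11443, 3), Mul(-1, Mul(Add(-96, Mul(298, Rational(-1, 156))), 100))) = Add(Rational(11443, 3), Mul(-1, Mul(Add(-96, Rational(-149, 78)), 100))) = Add(Rational(11443, 3), Mul(-1, Mul(Rational(-7637, 78), 100))) = Add(Rational(11443, 3), Mul(-1, Rational(-381850, 39))) = Add(Rational(11443, 3), Rational(381850, 39)) = Rational(530609, 39)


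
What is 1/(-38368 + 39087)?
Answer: 1/719 ≈ 0.0013908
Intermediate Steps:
1/(-38368 + 39087) = 1/719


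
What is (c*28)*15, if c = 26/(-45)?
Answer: -728/3 ≈ -242.67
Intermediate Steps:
c = -26/45 (c = 26*(-1/45) = -26/45 ≈ -0.57778)
(c*28)*15 = -26/45*28*15 = -728/45*15 = -728/3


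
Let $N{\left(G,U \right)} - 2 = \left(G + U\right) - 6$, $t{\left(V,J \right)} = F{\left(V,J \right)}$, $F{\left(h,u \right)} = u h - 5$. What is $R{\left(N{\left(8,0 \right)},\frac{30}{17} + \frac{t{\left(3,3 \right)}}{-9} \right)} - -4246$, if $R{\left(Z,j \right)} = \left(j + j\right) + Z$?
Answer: $\frac{650654}{153} \approx 4252.6$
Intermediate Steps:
$F{\left(h,u \right)} = -5 + h u$ ($F{\left(h,u \right)} = h u - 5 = -5 + h u$)
$t{\left(V,J \right)} = -5 + J V$ ($t{\left(V,J \right)} = -5 + V J = -5 + J V$)
$N{\left(G,U \right)} = -4 + G + U$ ($N{\left(G,U \right)} = 2 - \left(6 - G - U\right) = 2 + \left(-6 + G + U\right) = -4 + G + U$)
$R{\left(Z,j \right)} = Z + 2 j$ ($R{\left(Z,j \right)} = 2 j + Z = Z + 2 j$)
$R{\left(N{\left(8,0 \right)},\frac{30}{17} + \frac{t{\left(3,3 \right)}}{-9} \right)} - -4246 = \left(\left(-4 + 8 + 0\right) + 2 \left(\frac{30}{17} + \frac{-5 + 3 \cdot 3}{-9}\right)\right) - -4246 = \left(4 + 2 \left(30 \cdot \frac{1}{17} + \left(-5 + 9\right) \left(- \frac{1}{9}\right)\right)\right) + 4246 = \left(4 + 2 \left(\frac{30}{17} + 4 \left(- \frac{1}{9}\right)\right)\right) + 4246 = \left(4 + 2 \left(\frac{30}{17} - \frac{4}{9}\right)\right) + 4246 = \left(4 + 2 \cdot \frac{202}{153}\right) + 4246 = \left(4 + \frac{404}{153}\right) + 4246 = \frac{1016}{153} + 4246 = \frac{650654}{153}$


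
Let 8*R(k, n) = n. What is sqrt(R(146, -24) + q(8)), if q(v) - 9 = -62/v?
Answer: I*sqrt(7)/2 ≈ 1.3229*I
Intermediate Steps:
q(v) = 9 - 62/v
R(k, n) = n/8
sqrt(R(146, -24) + q(8)) = sqrt((1/8)*(-24) + (9 - 62/8)) = sqrt(-3 + (9 - 62*1/8)) = sqrt(-3 + (9 - 31/4)) = sqrt(-3 + 5/4) = sqrt(-7/4) = I*sqrt(7)/2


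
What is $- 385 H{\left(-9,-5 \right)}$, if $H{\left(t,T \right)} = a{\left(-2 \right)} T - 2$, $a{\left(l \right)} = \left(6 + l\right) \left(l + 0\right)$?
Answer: $-14630$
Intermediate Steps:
$a{\left(l \right)} = l \left(6 + l\right)$ ($a{\left(l \right)} = \left(6 + l\right) l = l \left(6 + l\right)$)
$H{\left(t,T \right)} = -2 - 8 T$ ($H{\left(t,T \right)} = - 2 \left(6 - 2\right) T - 2 = \left(-2\right) 4 T - 2 = - 8 T - 2 = -2 - 8 T$)
$- 385 H{\left(-9,-5 \right)} = - 385 \left(-2 - -40\right) = - 385 \left(-2 + 40\right) = \left(-385\right) 38 = -14630$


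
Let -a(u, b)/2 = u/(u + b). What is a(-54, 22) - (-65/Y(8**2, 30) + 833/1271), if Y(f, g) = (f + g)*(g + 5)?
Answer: -13416657/3345272 ≈ -4.0106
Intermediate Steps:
Y(f, g) = (5 + g)*(f + g) (Y(f, g) = (f + g)*(5 + g) = (5 + g)*(f + g))
a(u, b) = -2*u/(b + u) (a(u, b) = -2*u/(u + b) = -2*u/(b + u))
a(-54, 22) - (-65/Y(8**2, 30) + 833/1271) = -2*(-54)/(22 - 54) - (-65/(30**2 + 5*8**2 + 5*30 + 8**2*30) + 833/1271) = -2*(-54)/(-32) - (-65/(900 + 5*64 + 150 + 64*30) + 833*(1/1271)) = -2*(-54)*(-1/32) - (-65/(900 + 320 + 150 + 1920) + 833/1271) = -27/8 - (-65/3290 + 833/1271) = -27/8 - (-65*1/3290 + 833/1271) = -27/8 - (-13/658 + 833/1271) = -27/8 - 1*531591/836318 = -27/8 - 531591/836318 = -13416657/3345272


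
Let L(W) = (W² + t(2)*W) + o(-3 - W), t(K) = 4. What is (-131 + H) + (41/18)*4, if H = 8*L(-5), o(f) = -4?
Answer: -1025/9 ≈ -113.89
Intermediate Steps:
L(W) = -4 + W² + 4*W (L(W) = (W² + 4*W) - 4 = -4 + W² + 4*W)
H = 8 (H = 8*(-4 + (-5)² + 4*(-5)) = 8*(-4 + 25 - 20) = 8*1 = 8)
(-131 + H) + (41/18)*4 = (-131 + 8) + (41/18)*4 = -123 + (41*(1/18))*4 = -123 + (41/18)*4 = -123 + 82/9 = -1025/9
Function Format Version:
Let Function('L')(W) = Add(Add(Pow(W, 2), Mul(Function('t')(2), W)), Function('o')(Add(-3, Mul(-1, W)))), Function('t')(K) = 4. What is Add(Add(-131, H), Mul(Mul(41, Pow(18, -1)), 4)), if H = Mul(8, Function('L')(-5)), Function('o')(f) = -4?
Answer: Rational(-1025, 9) ≈ -113.89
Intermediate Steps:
Function('L')(W) = Add(-4, Pow(W, 2), Mul(4, W)) (Function('L')(W) = Add(Add(Pow(W, 2), Mul(4, W)), -4) = Add(-4, Pow(W, 2), Mul(4, W)))
H = 8 (H = Mul(8, Add(-4, Pow(-5, 2), Mul(4, -5))) = Mul(8, Add(-4, 25, -20)) = Mul(8, 1) = 8)
Add(Add(-131, H), Mul(Mul(41, Pow(18, -1)), 4)) = Add(Add(-131, 8), Mul(Mul(41, Pow(18, -1)), 4)) = Add(-123, Mul(Mul(41, Rational(1, 18)), 4)) = Add(-123, Mul(Rational(41, 18), 4)) = Add(-123, Rational(82, 9)) = Rational(-1025, 9)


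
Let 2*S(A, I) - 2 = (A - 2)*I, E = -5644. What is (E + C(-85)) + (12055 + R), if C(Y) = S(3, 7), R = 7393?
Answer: 27617/2 ≈ 13809.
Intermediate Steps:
S(A, I) = 1 + I*(-2 + A)/2 (S(A, I) = 1 + ((A - 2)*I)/2 = 1 + ((-2 + A)*I)/2 = 1 + (I*(-2 + A))/2 = 1 + I*(-2 + A)/2)
C(Y) = 9/2 (C(Y) = 1 - 1*7 + (1/2)*3*7 = 1 - 7 + 21/2 = 9/2)
(E + C(-85)) + (12055 + R) = (-5644 + 9/2) + (12055 + 7393) = -11279/2 + 19448 = 27617/2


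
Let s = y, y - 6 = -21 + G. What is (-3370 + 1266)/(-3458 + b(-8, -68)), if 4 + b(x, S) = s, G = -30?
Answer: 2104/3507 ≈ 0.59994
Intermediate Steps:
y = -45 (y = 6 + (-21 - 30) = 6 - 51 = -45)
s = -45
b(x, S) = -49 (b(x, S) = -4 - 45 = -49)
(-3370 + 1266)/(-3458 + b(-8, -68)) = (-3370 + 1266)/(-3458 - 49) = -2104/(-3507) = -2104*(-1/3507) = 2104/3507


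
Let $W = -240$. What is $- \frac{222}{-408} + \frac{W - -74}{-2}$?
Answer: $\frac{5681}{68} \approx 83.544$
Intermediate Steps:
$- \frac{222}{-408} + \frac{W - -74}{-2} = - \frac{222}{-408} + \frac{-240 - -74}{-2} = \left(-222\right) \left(- \frac{1}{408}\right) + \left(-240 + 74\right) \left(- \frac{1}{2}\right) = \frac{37}{68} - -83 = \frac{37}{68} + 83 = \frac{5681}{68}$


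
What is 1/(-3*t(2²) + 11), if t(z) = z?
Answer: -1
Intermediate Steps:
1/(-3*t(2²) + 11) = 1/(-3*2² + 11) = 1/(-3*4 + 11) = 1/(-12 + 11) = 1/(-1) = -1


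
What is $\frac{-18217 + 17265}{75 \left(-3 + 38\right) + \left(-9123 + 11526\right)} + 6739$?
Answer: $\frac{8470685}{1257} \approx 6738.8$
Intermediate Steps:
$\frac{-18217 + 17265}{75 \left(-3 + 38\right) + \left(-9123 + 11526\right)} + 6739 = - \frac{952}{75 \cdot 35 + 2403} + 6739 = - \frac{952}{2625 + 2403} + 6739 = - \frac{952}{5028} + 6739 = \left(-952\right) \frac{1}{5028} + 6739 = - \frac{238}{1257} + 6739 = \frac{8470685}{1257}$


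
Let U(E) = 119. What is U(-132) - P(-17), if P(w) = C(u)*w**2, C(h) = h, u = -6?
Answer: 1853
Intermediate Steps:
P(w) = -6*w**2
U(-132) - P(-17) = 119 - (-6)*(-17)**2 = 119 - (-6)*289 = 119 - 1*(-1734) = 119 + 1734 = 1853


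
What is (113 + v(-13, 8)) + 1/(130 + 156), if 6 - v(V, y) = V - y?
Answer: 40041/286 ≈ 140.00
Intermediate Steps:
v(V, y) = 6 + y - V (v(V, y) = 6 - (V - y) = 6 + (y - V) = 6 + y - V)
(113 + v(-13, 8)) + 1/(130 + 156) = (113 + (6 + 8 - 1*(-13))) + 1/(130 + 156) = (113 + (6 + 8 + 13)) + 1/286 = (113 + 27) + 1/286 = 140 + 1/286 = 40041/286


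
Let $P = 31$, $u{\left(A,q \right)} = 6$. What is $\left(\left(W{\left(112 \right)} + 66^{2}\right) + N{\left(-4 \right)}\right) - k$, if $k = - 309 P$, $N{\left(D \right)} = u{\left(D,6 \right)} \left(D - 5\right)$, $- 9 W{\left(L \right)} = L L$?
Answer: $\frac{112385}{9} \approx 12487.0$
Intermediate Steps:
$W{\left(L \right)} = - \frac{L^{2}}{9}$ ($W{\left(L \right)} = - \frac{L L}{9} = - \frac{L^{2}}{9}$)
$N{\left(D \right)} = -30 + 6 D$ ($N{\left(D \right)} = 6 \left(D - 5\right) = 6 \left(-5 + D\right) = -30 + 6 D$)
$k = -9579$ ($k = \left(-309\right) 31 = -9579$)
$\left(\left(W{\left(112 \right)} + 66^{2}\right) + N{\left(-4 \right)}\right) - k = \left(\left(- \frac{112^{2}}{9} + 66^{2}\right) + \left(-30 + 6 \left(-4\right)\right)\right) - -9579 = \left(\left(\left(- \frac{1}{9}\right) 12544 + 4356\right) - 54\right) + 9579 = \left(\left(- \frac{12544}{9} + 4356\right) - 54\right) + 9579 = \left(\frac{26660}{9} - 54\right) + 9579 = \frac{26174}{9} + 9579 = \frac{112385}{9}$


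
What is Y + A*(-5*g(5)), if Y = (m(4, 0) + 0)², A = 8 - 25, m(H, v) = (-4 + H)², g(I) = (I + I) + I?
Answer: 1275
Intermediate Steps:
g(I) = 3*I (g(I) = 2*I + I = 3*I)
A = -17
Y = 0 (Y = ((-4 + 4)² + 0)² = (0² + 0)² = (0 + 0)² = 0² = 0)
Y + A*(-5*g(5)) = 0 - (-85)*3*5 = 0 - (-85)*15 = 0 - 17*(-75) = 0 + 1275 = 1275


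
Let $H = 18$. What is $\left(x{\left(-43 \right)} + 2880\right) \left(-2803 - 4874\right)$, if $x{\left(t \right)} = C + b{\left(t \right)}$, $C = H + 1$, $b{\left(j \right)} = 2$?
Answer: $-22270977$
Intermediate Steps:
$C = 19$ ($C = 18 + 1 = 19$)
$x{\left(t \right)} = 21$ ($x{\left(t \right)} = 19 + 2 = 21$)
$\left(x{\left(-43 \right)} + 2880\right) \left(-2803 - 4874\right) = \left(21 + 2880\right) \left(-2803 - 4874\right) = 2901 \left(-7677\right) = -22270977$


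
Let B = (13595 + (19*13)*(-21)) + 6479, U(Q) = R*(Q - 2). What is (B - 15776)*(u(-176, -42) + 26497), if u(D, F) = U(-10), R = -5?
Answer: -23609173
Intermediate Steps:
U(Q) = 10 - 5*Q (U(Q) = -5*(Q - 2) = -5*(-2 + Q) = 10 - 5*Q)
B = 14887 (B = (13595 + 247*(-21)) + 6479 = (13595 - 5187) + 6479 = 8408 + 6479 = 14887)
u(D, F) = 60 (u(D, F) = 10 - 5*(-10) = 10 + 50 = 60)
(B - 15776)*(u(-176, -42) + 26497) = (14887 - 15776)*(60 + 26497) = -889*26557 = -23609173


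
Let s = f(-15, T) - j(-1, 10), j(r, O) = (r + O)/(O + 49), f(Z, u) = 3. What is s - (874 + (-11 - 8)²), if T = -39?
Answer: -72697/59 ≈ -1232.2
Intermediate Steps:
j(r, O) = (O + r)/(49 + O)
s = 168/59 (s = 3 - (10 - 1)/(49 + 10) = 3 - 9/59 = 168/59 ≈ 2.8475)
s - (874 + (-11 - 8)²) = 168/59 - (874 + (-11 - 8)²) = 168/59 - (874 + (-19)²) = 168/59 - (874 + 361) = 168/59 - 1*1235 = 168/59 - 1235 = -72697/59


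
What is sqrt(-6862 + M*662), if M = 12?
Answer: sqrt(1082) ≈ 32.894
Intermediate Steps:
sqrt(-6862 + M*662) = sqrt(-6862 + 12*662) = sqrt(-6862 + 7944) = sqrt(1082)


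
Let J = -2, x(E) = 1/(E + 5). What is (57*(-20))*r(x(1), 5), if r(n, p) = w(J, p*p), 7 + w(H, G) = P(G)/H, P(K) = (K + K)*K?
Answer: 720480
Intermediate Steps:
x(E) = 1/(5 + E)
P(K) = 2*K² (P(K) = (2*K)*K = 2*K²)
w(H, G) = -7 + 2*G²/H (w(H, G) = -7 + (2*G²)/H = -7 + 2*G²/H)
r(n, p) = -7 - p⁴ (r(n, p) = -7 + 2*(p*p)²/(-2) = -7 + 2*(p²)²*(-½) = -7 + 2*p⁴*(-½) = -7 - p⁴)
(57*(-20))*r(x(1), 5) = (57*(-20))*(-7 - 1*5⁴) = -1140*(-7 - 1*625) = -1140*(-7 - 625) = -1140*(-632) = 720480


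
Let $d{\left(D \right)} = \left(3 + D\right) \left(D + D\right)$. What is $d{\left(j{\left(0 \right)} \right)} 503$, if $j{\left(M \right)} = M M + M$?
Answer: $0$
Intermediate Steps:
$j{\left(M \right)} = M + M^{2}$ ($j{\left(M \right)} = M^{2} + M = M + M^{2}$)
$d{\left(D \right)} = 2 D \left(3 + D\right)$ ($d{\left(D \right)} = \left(3 + D\right) 2 D = 2 D \left(3 + D\right)$)
$d{\left(j{\left(0 \right)} \right)} 503 = 2 \cdot 0 \left(1 + 0\right) \left(3 + 0 \left(1 + 0\right)\right) 503 = 2 \cdot 0 \cdot 1 \left(3 + 0 \cdot 1\right) 503 = 2 \cdot 0 \left(3 + 0\right) 503 = 2 \cdot 0 \cdot 3 \cdot 503 = 0 \cdot 503 = 0$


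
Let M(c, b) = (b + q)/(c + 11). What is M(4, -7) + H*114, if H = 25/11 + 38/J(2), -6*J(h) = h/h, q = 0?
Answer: -4246007/165 ≈ -25733.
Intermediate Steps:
M(c, b) = b/(11 + c) (M(c, b) = (b + 0)/(c + 11) = b/(11 + c))
J(h) = -⅙ (J(h) = -h/(6*h) = -⅙*1 = -⅙)
H = -2483/11 (H = 25/11 + 38/(-⅙) = 25*(1/11) + 38*(-6) = 25/11 - 228 = -2483/11 ≈ -225.73)
M(4, -7) + H*114 = -7/(11 + 4) - 2483/11*114 = -7/15 - 283062/11 = -4246007/165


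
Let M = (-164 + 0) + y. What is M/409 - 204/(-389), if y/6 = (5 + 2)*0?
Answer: 19640/159101 ≈ 0.12344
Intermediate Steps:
y = 0 (y = 6*((5 + 2)*0) = 6*(7*0) = 6*0 = 0)
M = -164 (M = (-164 + 0) + 0 = -164 + 0 = -164)
M/409 - 204/(-389) = -164/409 - 204/(-389) = -164*1/409 - 204*(-1/389) = -164/409 + 204/389 = 19640/159101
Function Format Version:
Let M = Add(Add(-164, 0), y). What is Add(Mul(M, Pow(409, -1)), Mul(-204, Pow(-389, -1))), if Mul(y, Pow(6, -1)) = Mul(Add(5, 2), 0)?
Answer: Rational(19640, 159101) ≈ 0.12344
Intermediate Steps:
y = 0 (y = Mul(6, Mul(Add(5, 2), 0)) = Mul(6, Mul(7, 0)) = Mul(6, 0) = 0)
M = -164 (M = Add(Add(-164, 0), 0) = Add(-164, 0) = -164)
Add(Mul(M, Pow(409, -1)), Mul(-204, Pow(-389, -1))) = Add(Mul(-164, Pow(409, -1)), Mul(-204, Pow(-389, -1))) = Add(Mul(-164, Rational(1, 409)), Mul(-204, Rational(-1, 389))) = Add(Rational(-164, 409), Rational(204, 389)) = Rational(19640, 159101)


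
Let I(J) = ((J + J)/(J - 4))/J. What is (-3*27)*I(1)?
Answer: 54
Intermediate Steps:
I(J) = 2/(-4 + J) (I(J) = ((2*J)/(-4 + J))/J = (2*J/(-4 + J))/J = 2/(-4 + J))
(-3*27)*I(1) = (-3*27)*(2/(-4 + 1)) = -162/(-3) = -162*(-1)/3 = -81*(-⅔) = 54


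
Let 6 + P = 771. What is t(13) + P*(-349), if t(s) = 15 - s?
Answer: -266983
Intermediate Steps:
P = 765 (P = -6 + 771 = 765)
t(13) + P*(-349) = (15 - 1*13) + 765*(-349) = (15 - 13) - 266985 = 2 - 266985 = -266983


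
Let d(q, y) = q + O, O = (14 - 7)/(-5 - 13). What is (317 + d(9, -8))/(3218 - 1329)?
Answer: 5861/34002 ≈ 0.17237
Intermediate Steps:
O = -7/18 (O = 7/(-18) = 7*(-1/18) = -7/18 ≈ -0.38889)
d(q, y) = -7/18 + q (d(q, y) = q - 7/18 = -7/18 + q)
(317 + d(9, -8))/(3218 - 1329) = (317 + (-7/18 + 9))/(3218 - 1329) = (317 + 155/18)/1889 = (5861/18)*(1/1889) = 5861/34002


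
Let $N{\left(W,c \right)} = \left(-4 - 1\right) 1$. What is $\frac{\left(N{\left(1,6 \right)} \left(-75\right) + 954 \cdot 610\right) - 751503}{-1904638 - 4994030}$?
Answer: $\frac{14099}{574889} \approx 0.024525$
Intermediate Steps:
$N{\left(W,c \right)} = -5$ ($N{\left(W,c \right)} = \left(-5\right) 1 = -5$)
$\frac{\left(N{\left(1,6 \right)} \left(-75\right) + 954 \cdot 610\right) - 751503}{-1904638 - 4994030} = \frac{\left(\left(-5\right) \left(-75\right) + 954 \cdot 610\right) - 751503}{-1904638 - 4994030} = \frac{\left(375 + 581940\right) - 751503}{-6898668} = \left(582315 - 751503\right) \left(- \frac{1}{6898668}\right) = \left(-169188\right) \left(- \frac{1}{6898668}\right) = \frac{14099}{574889}$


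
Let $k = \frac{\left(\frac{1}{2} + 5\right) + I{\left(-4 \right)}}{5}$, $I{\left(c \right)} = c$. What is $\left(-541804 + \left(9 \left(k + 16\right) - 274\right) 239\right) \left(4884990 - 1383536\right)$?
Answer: $- \frac{10018162352649}{5} \approx -2.0036 \cdot 10^{12}$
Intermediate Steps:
$k = \frac{3}{10}$ ($k = \frac{\left(\frac{1}{2} + 5\right) - 4}{5} = \left(\left(\frac{1}{2} + 5\right) - 4\right) \frac{1}{5} = \left(\frac{11}{2} - 4\right) \frac{1}{5} = \frac{3}{2} \cdot \frac{1}{5} = \frac{3}{10} \approx 0.3$)
$\left(-541804 + \left(9 \left(k + 16\right) - 274\right) 239\right) \left(4884990 - 1383536\right) = \left(-541804 + \left(9 \left(\frac{3}{10} + 16\right) - 274\right) 239\right) \left(4884990 - 1383536\right) = \left(-541804 + \left(9 \cdot \frac{163}{10} - 274\right) 239\right) 3501454 = \left(-541804 + \left(\frac{1467}{10} - 274\right) 239\right) 3501454 = \left(-541804 - \frac{304247}{10}\right) 3501454 = \left(- \frac{5722287}{10}\right) 3501454 = - \frac{10018162352649}{5}$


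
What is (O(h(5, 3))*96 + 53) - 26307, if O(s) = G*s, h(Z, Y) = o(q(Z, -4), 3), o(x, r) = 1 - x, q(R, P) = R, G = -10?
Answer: -22414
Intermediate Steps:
h(Z, Y) = 1 - Z
O(s) = -10*s
(O(h(5, 3))*96 + 53) - 26307 = (-10*(1 - 1*5)*96 + 53) - 26307 = (-10*(1 - 5)*96 + 53) - 26307 = (-10*(-4)*96 + 53) - 26307 = (40*96 + 53) - 26307 = (3840 + 53) - 26307 = 3893 - 26307 = -22414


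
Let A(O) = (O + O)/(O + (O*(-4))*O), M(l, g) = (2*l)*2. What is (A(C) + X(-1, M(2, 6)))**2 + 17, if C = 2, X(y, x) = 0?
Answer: 837/49 ≈ 17.082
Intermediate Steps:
M(l, g) = 4*l
A(O) = 2*O/(O - 4*O**2) (A(O) = (2*O)/(O + (-4*O)*O) = (2*O)/(O - 4*O**2) = 2*O/(O - 4*O**2))
(A(C) + X(-1, M(2, 6)))**2 + 17 = (-2/(-1 + 4*2) + 0)**2 + 17 = (-2/(-1 + 8) + 0)**2 + 17 = (-2/7 + 0)**2 + 17 = (-2/7)**2 + 17 = 4/49 + 17 = 837/49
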